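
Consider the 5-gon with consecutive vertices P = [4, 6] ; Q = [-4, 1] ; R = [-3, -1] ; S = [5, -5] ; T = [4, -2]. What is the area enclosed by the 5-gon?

P→Q: (4)(1) − (-4)(6) = 28
Q→R: (-4)(-1) − (-3)(1) = 7
R→S: (-3)(-5) − (5)(-1) = 20
S→T: (5)(-2) − (4)(-5) = 10
T→P: (4)(6) − (4)(-2) = 32
Σ = 97
Area = |Σ|/2 = 48.5.

48.5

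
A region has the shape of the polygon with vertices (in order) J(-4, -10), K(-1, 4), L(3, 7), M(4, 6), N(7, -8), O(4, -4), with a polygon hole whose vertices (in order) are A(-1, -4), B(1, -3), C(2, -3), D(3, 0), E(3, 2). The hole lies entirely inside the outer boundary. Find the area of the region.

Outer boundary:
Cross-terms: -26, -19, -10, -74, 4, -56  ⇒  Σ = -181
Area = |Σ|/2 = 90.5.
Hole:
Apply the shoelace (surveyor's) formula: 2A = Σ (x_i·y_{i+1} − x_{i+1}·y_i), indices taken mod 5.
A→B: (-1)(-3) − (1)(-4) = 7
B→C: (1)(-3) − (2)(-3) = 3
C→D: (2)(0) − (3)(-3) = 9
D→E: (3)(2) − (3)(0) = 6
E→A: (3)(-4) − (-1)(2) = -10
Σ = 15
Area = |Σ|/2 = 7.5.
Net area = 90.5 − 7.5 = 83.

83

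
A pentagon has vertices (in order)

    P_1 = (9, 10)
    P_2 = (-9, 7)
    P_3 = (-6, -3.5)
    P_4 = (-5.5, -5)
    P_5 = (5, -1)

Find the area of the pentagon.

Apply the shoelace formula: 2A = Σ (x_i·y_{i+1} − x_{i+1}·y_i), indices taken mod 5.
Σ = (153) + (73.5) + (10.75) + (30.5) + (59) = 326.75
Area = |Σ|/2 = 163.375.

163.375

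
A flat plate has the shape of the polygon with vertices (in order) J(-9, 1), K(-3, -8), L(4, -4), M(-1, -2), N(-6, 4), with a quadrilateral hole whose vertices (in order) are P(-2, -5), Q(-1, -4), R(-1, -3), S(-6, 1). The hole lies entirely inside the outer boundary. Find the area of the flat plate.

53

Outer boundary:
Apply Gauss's area formula: 2A = Σ (x_i·y_{i+1} − x_{i+1}·y_i), indices taken mod 5.
Cross-terms: 75, 44, -12, -16, 30  ⇒  Σ = 121
Area = |Σ|/2 = 60.5.
Hole:
Apply the shoelace formula: 2A = Σ (x_i·y_{i+1} − x_{i+1}·y_i), indices taken mod 4.
Σ = (3) + (-1) + (-19) + (32) = 15
Area = |Σ|/2 = 7.5.
Net area = 60.5 − 7.5 = 53.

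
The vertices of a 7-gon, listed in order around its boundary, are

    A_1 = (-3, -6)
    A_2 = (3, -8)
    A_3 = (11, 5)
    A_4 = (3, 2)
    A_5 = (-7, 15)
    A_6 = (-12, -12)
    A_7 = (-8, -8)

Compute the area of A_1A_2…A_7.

Apply the surveyor's formula: 2A = Σ (x_i·y_{i+1} − x_{i+1}·y_i), indices taken mod 7.
Cross-terms: 42, 103, 7, 59, 264, 0, 24  ⇒  Σ = 499
Area = |Σ|/2 = 249.5.

249.5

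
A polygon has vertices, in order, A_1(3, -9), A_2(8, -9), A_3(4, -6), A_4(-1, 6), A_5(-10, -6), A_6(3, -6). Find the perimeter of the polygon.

54

|A_1A_2| = √((5)² + (0)²) = √25 = 5
|A_2A_3| = √((-4)² + (3)²) = √25 = 5
|A_3A_4| = √((-5)² + (12)²) = √169 = 13
|A_4A_5| = √((-9)² + (-12)²) = √225 = 15
|A_5A_6| = √((13)² + (0)²) = √169 = 13
|A_6A_1| = √((0)² + (-3)²) = √9 = 3
Perimeter = 5 + 5 + 13 + 15 + 13 + 3 = 54.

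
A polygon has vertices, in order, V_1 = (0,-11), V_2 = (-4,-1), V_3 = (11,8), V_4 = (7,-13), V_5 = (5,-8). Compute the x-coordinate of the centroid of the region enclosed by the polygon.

4

Apply the surveyor's formula. First the cross-terms c_i = x_i·y_{i+1} − x_{i+1}·y_i:
  -44, -21, -199, 9, -55  ⇒  2A = -310, A = -155.
Then Σ (x_i + x_{i+1})·c_i = -3720, so x̄ = -3720 / (6·(-155)) = 4.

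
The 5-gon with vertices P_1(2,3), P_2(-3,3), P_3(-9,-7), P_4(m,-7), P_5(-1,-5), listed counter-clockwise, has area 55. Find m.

Write out the shoelace sum; only the two edges meeting at P_4 involve m:
2·Area = [((-9)·(-7) − m·(-7)) + (m·(-5) − (-1)·(-7))] + 70
       = 2·m + 126 = 110
⇒ m = -8.

-8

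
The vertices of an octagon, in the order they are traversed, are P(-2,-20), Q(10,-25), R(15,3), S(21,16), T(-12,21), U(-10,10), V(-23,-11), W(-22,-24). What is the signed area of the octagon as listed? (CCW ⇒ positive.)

1298.5

Apply the shoelace (surveyor's) formula: 2A = Σ (x_i·y_{i+1} − x_{i+1}·y_i), indices taken mod 8.
Σ = (250) + (405) + (177) + (633) + (90) + (340) + (310) + (392) = 2597
Signed area = Σ/2 = 1298.5 (positive ⇒ counter-clockwise traversal).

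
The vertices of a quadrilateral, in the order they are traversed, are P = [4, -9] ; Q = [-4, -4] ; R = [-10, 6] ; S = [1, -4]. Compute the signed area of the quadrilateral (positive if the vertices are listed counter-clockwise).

Apply the surveyor's formula: 2A = Σ (x_i·y_{i+1} − x_{i+1}·y_i), indices taken mod 4.
P→Q: (4)(-4) − (-4)(-9) = -52
Q→R: (-4)(6) − (-10)(-4) = -64
R→S: (-10)(-4) − (1)(6) = 34
S→P: (1)(-9) − (4)(-4) = 7
Σ = -75
Signed area = Σ/2 = -37.5 (negative ⇒ clockwise traversal).

-37.5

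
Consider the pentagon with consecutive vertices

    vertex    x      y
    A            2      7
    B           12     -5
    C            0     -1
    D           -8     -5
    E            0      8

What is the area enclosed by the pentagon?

Apply Gauss's area formula: 2A = Σ (x_i·y_{i+1} − x_{i+1}·y_i), indices taken mod 5.
Cross-terms: -94, -12, -8, -64, -16  ⇒  Σ = -194
Area = |Σ|/2 = 97.

97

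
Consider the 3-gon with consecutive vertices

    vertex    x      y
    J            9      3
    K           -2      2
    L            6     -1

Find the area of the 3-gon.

20.5

J→K: (9)(2) − (-2)(3) = 24
K→L: (-2)(-1) − (6)(2) = -10
L→J: (6)(3) − (9)(-1) = 27
Σ = 41
Area = |Σ|/2 = 20.5.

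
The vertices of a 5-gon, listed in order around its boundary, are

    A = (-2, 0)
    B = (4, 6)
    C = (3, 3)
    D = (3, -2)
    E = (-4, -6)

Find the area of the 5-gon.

35.5

Σ = (-12) + (-6) + (-15) + (-26) + (-12) = -71
Area = |Σ|/2 = 35.5.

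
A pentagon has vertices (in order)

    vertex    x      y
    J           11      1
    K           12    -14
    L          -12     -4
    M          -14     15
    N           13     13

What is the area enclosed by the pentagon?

562.5

Apply the shoelace (surveyor's) formula: 2A = Σ (x_i·y_{i+1} − x_{i+1}·y_i), indices taken mod 5.
Σ = (-166) + (-216) + (-236) + (-377) + (-130) = -1125
Area = |Σ|/2 = 562.5.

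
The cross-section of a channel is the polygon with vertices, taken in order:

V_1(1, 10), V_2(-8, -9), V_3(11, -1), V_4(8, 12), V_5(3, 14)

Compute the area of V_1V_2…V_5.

V_1→V_2: (1)(-9) − (-8)(10) = 71
V_2→V_3: (-8)(-1) − (11)(-9) = 107
V_3→V_4: (11)(12) − (8)(-1) = 140
V_4→V_5: (8)(14) − (3)(12) = 76
V_5→V_1: (3)(10) − (1)(14) = 16
Σ = 410
Area = |Σ|/2 = 205.

205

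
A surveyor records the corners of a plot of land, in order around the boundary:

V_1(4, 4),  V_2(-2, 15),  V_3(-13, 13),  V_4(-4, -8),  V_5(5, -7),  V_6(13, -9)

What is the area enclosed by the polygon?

Apply Gauss's area formula: 2A = Σ (x_i·y_{i+1} − x_{i+1}·y_i), indices taken mod 6.
Σ = (68) + (169) + (156) + (68) + (46) + (88) = 595
Area = |Σ|/2 = 297.5.

297.5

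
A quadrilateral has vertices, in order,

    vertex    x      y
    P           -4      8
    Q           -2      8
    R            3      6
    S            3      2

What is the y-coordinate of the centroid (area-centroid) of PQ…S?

67/12

Apply the shoelace (surveyor's) formula. First the cross-terms c_i = x_i·y_{i+1} − x_{i+1}·y_i:
  -16, -36, -12, 32  ⇒  2A = -32, A = -16.
Then Σ (y_i + y_{i+1})·c_i = -536, so ȳ = -536 / (6·(-16)) = 67/12.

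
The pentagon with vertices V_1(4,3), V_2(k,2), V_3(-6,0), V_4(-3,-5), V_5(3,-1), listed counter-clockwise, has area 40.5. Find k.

0

The doubled signed area Σ (x_i y_{i+1} − x_{i+1} y_i) is linear in k.
With k=0 it equals 81; the coefficient of k is -3 (from the two edges through V_2).
So -3·k + 81 = 2·40.5 = 81 ⇒ k = 0.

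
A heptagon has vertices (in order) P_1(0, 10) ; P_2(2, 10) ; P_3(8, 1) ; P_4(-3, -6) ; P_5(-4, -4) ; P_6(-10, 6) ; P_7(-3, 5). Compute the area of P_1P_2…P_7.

140.5

Apply Gauss's area formula: 2A = Σ (x_i·y_{i+1} − x_{i+1}·y_i), indices taken mod 7.
Σ = (-20) + (-78) + (-45) + (-12) + (-64) + (-32) + (-30) = -281
Area = |Σ|/2 = 140.5.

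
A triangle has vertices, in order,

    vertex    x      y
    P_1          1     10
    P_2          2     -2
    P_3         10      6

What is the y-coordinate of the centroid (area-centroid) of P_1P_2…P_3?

14/3

Apply the shoelace (surveyor's) formula. First the cross-terms c_i = x_i·y_{i+1} − x_{i+1}·y_i:
  -22, 32, 94  ⇒  2A = 104, A = 52.
Then Σ (y_i + y_{i+1})·c_i = 1456, so ȳ = 1456 / (6·52) = 14/3.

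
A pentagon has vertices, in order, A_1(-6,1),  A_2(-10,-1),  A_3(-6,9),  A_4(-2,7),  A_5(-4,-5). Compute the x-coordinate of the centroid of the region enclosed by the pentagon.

-5.28

Apply Gauss's area formula. First the cross-terms c_i = x_i·y_{i+1} − x_{i+1}·y_i:
  16, -96, -24, 38, -34  ⇒  2A = -100, A = -50.
Then Σ (x_i + x_{i+1})·c_i = 1584, so x̄ = 1584 / (6·(-50)) = -5.28.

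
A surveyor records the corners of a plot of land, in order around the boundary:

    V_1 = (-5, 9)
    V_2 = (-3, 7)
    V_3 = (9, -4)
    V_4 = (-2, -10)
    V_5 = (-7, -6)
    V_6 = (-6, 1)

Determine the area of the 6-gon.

153.5

Apply the shoelace formula: 2A = Σ (x_i·y_{i+1} − x_{i+1}·y_i), indices taken mod 6.
Σ = (-8) + (-51) + (-98) + (-58) + (-43) + (-49) = -307
Area = |Σ|/2 = 153.5.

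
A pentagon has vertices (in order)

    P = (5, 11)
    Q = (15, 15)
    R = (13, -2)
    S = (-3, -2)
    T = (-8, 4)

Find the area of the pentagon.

241.5

Apply the shoelace formula: 2A = Σ (x_i·y_{i+1} − x_{i+1}·y_i), indices taken mod 5.
Cross-terms: -90, -225, -32, -28, -108  ⇒  Σ = -483
Area = |Σ|/2 = 241.5.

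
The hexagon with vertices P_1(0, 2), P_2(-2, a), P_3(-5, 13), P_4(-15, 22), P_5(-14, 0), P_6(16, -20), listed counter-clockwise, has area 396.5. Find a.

Write out the shoelace sum; only the two edges meeting at P_2 involve a:
2·Area = [(0·a − (-2)·2) + ((-2)·13 − (-5)·a)] + 705
       = 5·a + 683 = 793
⇒ a = 22.

22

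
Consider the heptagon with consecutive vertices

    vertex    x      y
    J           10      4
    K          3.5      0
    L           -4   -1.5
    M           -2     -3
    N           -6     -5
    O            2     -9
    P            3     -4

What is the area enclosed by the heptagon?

Apply the shoelace formula: 2A = Σ (x_i·y_{i+1} − x_{i+1}·y_i), indices taken mod 7.
J→K: (10)(0) − (3.5)(4) = -14
K→L: (3.5)(-1.5) − (-4)(0) = -5.25
L→M: (-4)(-3) − (-2)(-1.5) = 9
M→N: (-2)(-5) − (-6)(-3) = -8
N→O: (-6)(-9) − (2)(-5) = 64
O→P: (2)(-4) − (3)(-9) = 19
P→J: (3)(4) − (10)(-4) = 52
Σ = 116.75
Area = |Σ|/2 = 58.375.

58.375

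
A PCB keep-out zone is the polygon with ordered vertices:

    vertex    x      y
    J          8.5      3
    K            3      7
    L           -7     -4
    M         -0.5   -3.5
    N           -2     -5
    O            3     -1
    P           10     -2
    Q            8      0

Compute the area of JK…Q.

83.25

J→K: (8.5)(7) − (3)(3) = 50.5
K→L: (3)(-4) − (-7)(7) = 37
L→M: (-7)(-3.5) − (-0.5)(-4) = 22.5
M→N: (-0.5)(-5) − (-2)(-3.5) = -4.5
N→O: (-2)(-1) − (3)(-5) = 17
O→P: (3)(-2) − (10)(-1) = 4
P→Q: (10)(0) − (8)(-2) = 16
Q→J: (8)(3) − (8.5)(0) = 24
Σ = 166.5
Area = |Σ|/2 = 83.25.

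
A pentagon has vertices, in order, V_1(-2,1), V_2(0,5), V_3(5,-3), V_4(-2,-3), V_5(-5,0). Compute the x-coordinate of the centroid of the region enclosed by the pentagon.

Apply Gauss's area formula. First the cross-terms c_i = x_i·y_{i+1} − x_{i+1}·y_i:
  -10, -25, -21, -15, -5  ⇒  2A = -76, A = -38.
Then Σ (x_i + x_{i+1})·c_i = -28, so x̄ = -28 / (6·(-38)) = 7/57.

7/57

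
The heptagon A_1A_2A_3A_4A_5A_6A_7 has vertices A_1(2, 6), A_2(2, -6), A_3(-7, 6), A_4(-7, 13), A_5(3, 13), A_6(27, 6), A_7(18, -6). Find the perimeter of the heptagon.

104

|A_1A_2| = √((0)² + (-12)²) = √144 = 12
|A_2A_3| = √((-9)² + (12)²) = √225 = 15
|A_3A_4| = √((0)² + (7)²) = √49 = 7
|A_4A_5| = √((10)² + (0)²) = √100 = 10
|A_5A_6| = √((24)² + (-7)²) = √625 = 25
|A_6A_7| = √((-9)² + (-12)²) = √225 = 15
|A_7A_1| = √((-16)² + (12)²) = √400 = 20
Perimeter = 12 + 15 + 7 + 10 + 25 + 15 + 20 = 104.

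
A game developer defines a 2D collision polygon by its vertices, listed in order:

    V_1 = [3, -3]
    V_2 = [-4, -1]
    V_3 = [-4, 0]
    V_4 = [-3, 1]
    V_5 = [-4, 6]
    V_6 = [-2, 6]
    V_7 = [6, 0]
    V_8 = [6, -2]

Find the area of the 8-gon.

Σ = (-15) + (-4) + (-4) + (-14) + (-12) + (-36) + (-12) + (-12) = -109
Area = |Σ|/2 = 54.5.

54.5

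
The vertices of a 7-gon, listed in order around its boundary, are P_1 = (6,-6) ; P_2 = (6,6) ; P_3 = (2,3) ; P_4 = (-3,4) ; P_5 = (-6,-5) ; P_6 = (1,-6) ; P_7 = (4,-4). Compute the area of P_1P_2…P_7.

Σ = (72) + (6) + (17) + (39) + (41) + (20) + (0) = 195
Area = |Σ|/2 = 97.5.

97.5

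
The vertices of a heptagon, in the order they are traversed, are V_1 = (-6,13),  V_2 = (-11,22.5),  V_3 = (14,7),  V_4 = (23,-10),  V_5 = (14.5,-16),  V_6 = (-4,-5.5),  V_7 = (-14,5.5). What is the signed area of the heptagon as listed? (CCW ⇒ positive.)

-649.875

Apply the shoelace formula: 2A = Σ (x_i·y_{i+1} − x_{i+1}·y_i), indices taken mod 7.
V_1→V_2: (-6)(22.5) − (-11)(13) = 8
V_2→V_3: (-11)(7) − (14)(22.5) = -392
V_3→V_4: (14)(-10) − (23)(7) = -301
V_4→V_5: (23)(-16) − (14.5)(-10) = -223
V_5→V_6: (14.5)(-5.5) − (-4)(-16) = -143.75
V_6→V_7: (-4)(5.5) − (-14)(-5.5) = -99
V_7→V_1: (-14)(13) − (-6)(5.5) = -149
Σ = -1299.75
Signed area = Σ/2 = -649.875 (negative ⇒ clockwise traversal).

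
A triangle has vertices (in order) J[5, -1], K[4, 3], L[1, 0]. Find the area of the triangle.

7.5

Cross-terms: 19, -3, -1  ⇒  Σ = 15
Area = |Σ|/2 = 7.5.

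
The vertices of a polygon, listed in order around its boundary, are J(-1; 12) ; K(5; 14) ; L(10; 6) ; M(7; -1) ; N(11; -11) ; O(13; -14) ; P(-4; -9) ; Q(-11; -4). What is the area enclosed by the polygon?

352.5

Σ = (-74) + (-110) + (-52) + (-66) + (-11) + (-173) + (-83) + (-136) = -705
Area = |Σ|/2 = 352.5.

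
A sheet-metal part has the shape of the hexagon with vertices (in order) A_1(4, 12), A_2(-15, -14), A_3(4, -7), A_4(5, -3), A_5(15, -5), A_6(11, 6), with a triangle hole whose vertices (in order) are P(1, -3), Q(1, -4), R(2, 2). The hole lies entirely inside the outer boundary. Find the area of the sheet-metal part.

290

Outer boundary:
Apply the shoelace (surveyor's) formula: 2A = Σ (x_i·y_{i+1} − x_{i+1}·y_i), indices taken mod 6.
A_1→A_2: (4)(-14) − (-15)(12) = 124
A_2→A_3: (-15)(-7) − (4)(-14) = 161
A_3→A_4: (4)(-3) − (5)(-7) = 23
A_4→A_5: (5)(-5) − (15)(-3) = 20
A_5→A_6: (15)(6) − (11)(-5) = 145
A_6→A_1: (11)(12) − (4)(6) = 108
Σ = 581
Area = |Σ|/2 = 290.5.
Hole:
Apply the shoelace formula: 2A = Σ (x_i·y_{i+1} − x_{i+1}·y_i), indices taken mod 3.
Σ = (-1) + (10) + (-8) = 1
Area = |Σ|/2 = 0.5.
Net area = 290.5 − 0.5 = 290.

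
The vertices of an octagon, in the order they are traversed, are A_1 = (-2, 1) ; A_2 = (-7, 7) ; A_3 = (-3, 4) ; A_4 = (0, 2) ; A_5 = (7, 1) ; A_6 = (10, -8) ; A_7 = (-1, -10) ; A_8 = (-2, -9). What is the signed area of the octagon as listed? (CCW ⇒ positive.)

Σ = (-7) + (-7) + (-6) + (-14) + (-66) + (-108) + (-11) + (-20) = -239
Signed area = Σ/2 = -119.5 (negative ⇒ clockwise traversal).

-119.5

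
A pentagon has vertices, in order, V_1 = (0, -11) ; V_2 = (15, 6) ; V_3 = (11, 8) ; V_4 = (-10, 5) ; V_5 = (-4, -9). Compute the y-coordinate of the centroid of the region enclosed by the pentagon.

Apply the shoelace formula. First the cross-terms c_i = x_i·y_{i+1} − x_{i+1}·y_i:
  165, 54, 135, 110, 44  ⇒  2A = 508, A = 254.
Then Σ (y_i + y_{i+1})·c_i = 366, so ȳ = 366 / (6·254) = 61/254.

61/254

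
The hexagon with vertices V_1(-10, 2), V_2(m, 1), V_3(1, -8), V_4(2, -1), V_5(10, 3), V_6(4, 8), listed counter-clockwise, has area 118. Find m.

Write out the shoelace sum; only the two edges meeting at V_2 involve m:
2·Area = [((-10)·1 − m·2) + (m·(-8) − 1·1)] + 187
       = -10·m + 176 = 236
⇒ m = -6.

-6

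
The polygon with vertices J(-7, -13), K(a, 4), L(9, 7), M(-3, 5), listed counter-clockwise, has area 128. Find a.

9

The doubled signed area Σ (x_i y_{i+1} − x_{i+1} y_i) is linear in a.
With a=0 it equals 76; the coefficient of a is 20 (from the two edges through K).
So 20·a + 76 = 2·128 = 256 ⇒ a = 9.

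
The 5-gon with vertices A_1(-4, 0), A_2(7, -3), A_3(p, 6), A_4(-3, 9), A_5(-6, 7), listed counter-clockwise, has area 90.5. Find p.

The doubled signed area Σ (x_i y_{i+1} − x_{i+1} y_i) is linear in p.
With p=0 it equals 133; the coefficient of p is 12 (from the two edges through A_3).
So 12·p + 133 = 2·90.5 = 181 ⇒ p = 4.

4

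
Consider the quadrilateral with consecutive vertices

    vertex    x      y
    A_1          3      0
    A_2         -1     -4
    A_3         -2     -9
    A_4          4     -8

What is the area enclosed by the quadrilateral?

32.5

Apply the shoelace formula: 2A = Σ (x_i·y_{i+1} − x_{i+1}·y_i), indices taken mod 4.
A_1→A_2: (3)(-4) − (-1)(0) = -12
A_2→A_3: (-1)(-9) − (-2)(-4) = 1
A_3→A_4: (-2)(-8) − (4)(-9) = 52
A_4→A_1: (4)(0) − (3)(-8) = 24
Σ = 65
Area = |Σ|/2 = 32.5.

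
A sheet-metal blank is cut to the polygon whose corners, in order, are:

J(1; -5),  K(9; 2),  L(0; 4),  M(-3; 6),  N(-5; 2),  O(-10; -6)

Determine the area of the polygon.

Apply the shoelace formula: 2A = Σ (x_i·y_{i+1} − x_{i+1}·y_i), indices taken mod 6.
Cross-terms: 47, 36, 12, 24, 50, 56  ⇒  Σ = 225
Area = |Σ|/2 = 112.5.

112.5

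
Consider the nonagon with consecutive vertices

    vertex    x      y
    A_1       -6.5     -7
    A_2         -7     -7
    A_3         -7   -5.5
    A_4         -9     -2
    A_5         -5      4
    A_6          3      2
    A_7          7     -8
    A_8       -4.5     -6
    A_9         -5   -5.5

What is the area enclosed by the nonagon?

119.75

Apply Gauss's area formula: 2A = Σ (x_i·y_{i+1} − x_{i+1}·y_i), indices taken mod 9.
Σ = (-3.5) + (-10.5) + (-35.5) + (-46) + (-22) + (-38) + (-78) + (-5.25) + (-0.75) = -239.5
Area = |Σ|/2 = 119.75.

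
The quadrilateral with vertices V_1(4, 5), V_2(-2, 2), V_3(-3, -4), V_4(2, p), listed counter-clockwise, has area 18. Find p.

The doubled signed area Σ (x_i y_{i+1} − x_{i+1} y_i) is linear in p.
With p=0 it equals 50; the coefficient of p is -7 (from the two edges through V_4).
So -7·p + 50 = 2·18 = 36 ⇒ p = 2.

2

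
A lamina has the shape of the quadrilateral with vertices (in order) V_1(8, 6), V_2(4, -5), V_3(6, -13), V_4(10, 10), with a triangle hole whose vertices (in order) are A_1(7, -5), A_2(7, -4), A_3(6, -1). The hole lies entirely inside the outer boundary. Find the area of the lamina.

41.5

Outer boundary:
Apply the shoelace (surveyor's) formula: 2A = Σ (x_i·y_{i+1} − x_{i+1}·y_i), indices taken mod 4.
Σ = (-64) + (-22) + (190) + (-20) = 84
Area = |Σ|/2 = 42.
Hole:
Apply the shoelace (surveyor's) formula: 2A = Σ (x_i·y_{i+1} − x_{i+1}·y_i), indices taken mod 3.
Σ = (7) + (17) + (-23) = 1
Area = |Σ|/2 = 0.5.
Net area = 42 − 0.5 = 41.5.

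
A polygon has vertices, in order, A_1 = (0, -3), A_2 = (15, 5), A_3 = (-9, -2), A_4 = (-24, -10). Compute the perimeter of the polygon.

|A_1A_2| = √((15)² + (8)²) = √289 = 17
|A_2A_3| = √((-24)² + (-7)²) = √625 = 25
|A_3A_4| = √((-15)² + (-8)²) = √289 = 17
|A_4A_1| = √((24)² + (7)²) = √625 = 25
Perimeter = 17 + 25 + 17 + 25 = 84.

84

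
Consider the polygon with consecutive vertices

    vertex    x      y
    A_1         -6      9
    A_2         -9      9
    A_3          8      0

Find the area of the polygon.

Apply the shoelace formula: 2A = Σ (x_i·y_{i+1} − x_{i+1}·y_i), indices taken mod 3.
Σ = (27) + (-72) + (72) = 27
Area = |Σ|/2 = 13.5.

13.5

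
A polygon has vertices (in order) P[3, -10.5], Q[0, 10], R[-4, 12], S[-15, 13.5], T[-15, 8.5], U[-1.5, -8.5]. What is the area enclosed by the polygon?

226.25

Apply Gauss's area formula: 2A = Σ (x_i·y_{i+1} − x_{i+1}·y_i), indices taken mod 6.
Σ = (30) + (40) + (126) + (75) + (140.25) + (41.25) = 452.5
Area = |Σ|/2 = 226.25.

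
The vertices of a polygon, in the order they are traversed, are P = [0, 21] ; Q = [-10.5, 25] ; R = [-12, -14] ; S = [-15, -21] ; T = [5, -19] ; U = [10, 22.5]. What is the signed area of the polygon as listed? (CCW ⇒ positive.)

806

Σ = (220.5) + (447) + (42) + (390) + (302.5) + (210) = 1612
Signed area = Σ/2 = 806 (positive ⇒ counter-clockwise traversal).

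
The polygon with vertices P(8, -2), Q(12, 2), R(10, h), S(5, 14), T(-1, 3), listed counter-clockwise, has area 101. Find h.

Write out the shoelace sum; only the two edges meeting at R involve h:
2·Area = [(12·h − 10·2) + (10·14 − 5·h)] + 47
       = 7·h + 167 = 202
⇒ h = 5.

5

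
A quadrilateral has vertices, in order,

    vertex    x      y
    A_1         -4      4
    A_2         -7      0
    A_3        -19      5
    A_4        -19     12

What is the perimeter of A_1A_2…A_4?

42

|A_1A_2| = √((-3)² + (-4)²) = √25 = 5
|A_2A_3| = √((-12)² + (5)²) = √169 = 13
|A_3A_4| = √((0)² + (7)²) = √49 = 7
|A_4A_1| = √((15)² + (-8)²) = √289 = 17
Perimeter = 5 + 13 + 7 + 17 = 42.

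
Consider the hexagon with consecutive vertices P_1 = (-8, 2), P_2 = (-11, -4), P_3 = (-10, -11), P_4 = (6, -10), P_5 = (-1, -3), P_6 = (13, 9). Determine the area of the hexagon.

200.5

Σ = (54) + (81) + (166) + (-28) + (30) + (98) = 401
Area = |Σ|/2 = 200.5.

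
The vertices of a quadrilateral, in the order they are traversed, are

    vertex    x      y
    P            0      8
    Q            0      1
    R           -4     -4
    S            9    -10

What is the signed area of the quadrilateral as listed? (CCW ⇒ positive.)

76

P→Q: (0)(1) − (0)(8) = 0
Q→R: (0)(-4) − (-4)(1) = 4
R→S: (-4)(-10) − (9)(-4) = 76
S→P: (9)(8) − (0)(-10) = 72
Σ = 152
Signed area = Σ/2 = 76 (positive ⇒ counter-clockwise traversal).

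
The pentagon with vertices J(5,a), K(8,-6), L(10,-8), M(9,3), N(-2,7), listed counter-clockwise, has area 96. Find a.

The doubled signed area Σ (x_i y_{i+1} − x_{i+1} y_i) is linear in a.
With a=0 it equals 102; the coefficient of a is -10 (from the two edges through J).
So -10·a + 102 = 2·96 = 192 ⇒ a = -9.

-9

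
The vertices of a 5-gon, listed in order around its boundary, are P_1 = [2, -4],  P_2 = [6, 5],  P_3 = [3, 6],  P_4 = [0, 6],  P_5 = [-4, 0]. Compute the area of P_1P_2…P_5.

56.5

Σ = (34) + (21) + (18) + (24) + (16) = 113
Area = |Σ|/2 = 56.5.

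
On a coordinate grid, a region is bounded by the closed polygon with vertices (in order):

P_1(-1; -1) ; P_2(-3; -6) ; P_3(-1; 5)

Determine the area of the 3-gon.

Apply the shoelace formula: 2A = Σ (x_i·y_{i+1} − x_{i+1}·y_i), indices taken mod 3.
P_1→P_2: (-1)(-6) − (-3)(-1) = 3
P_2→P_3: (-3)(5) − (-1)(-6) = -21
P_3→P_1: (-1)(-1) − (-1)(5) = 6
Σ = -12
Area = |Σ|/2 = 6.

6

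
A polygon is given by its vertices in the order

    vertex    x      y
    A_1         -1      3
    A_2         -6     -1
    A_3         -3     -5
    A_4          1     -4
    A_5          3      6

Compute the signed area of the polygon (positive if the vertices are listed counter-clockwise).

Apply the shoelace formula: 2A = Σ (x_i·y_{i+1} − x_{i+1}·y_i), indices taken mod 5.
Σ = (19) + (27) + (17) + (18) + (15) = 96
Signed area = Σ/2 = 48 (positive ⇒ counter-clockwise traversal).

48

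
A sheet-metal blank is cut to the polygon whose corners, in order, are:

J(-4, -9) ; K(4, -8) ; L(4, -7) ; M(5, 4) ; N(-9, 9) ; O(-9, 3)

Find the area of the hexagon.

175.5

J→K: (-4)(-8) − (4)(-9) = 68
K→L: (4)(-7) − (4)(-8) = 4
L→M: (4)(4) − (5)(-7) = 51
M→N: (5)(9) − (-9)(4) = 81
N→O: (-9)(3) − (-9)(9) = 54
O→J: (-9)(-9) − (-4)(3) = 93
Σ = 351
Area = |Σ|/2 = 175.5.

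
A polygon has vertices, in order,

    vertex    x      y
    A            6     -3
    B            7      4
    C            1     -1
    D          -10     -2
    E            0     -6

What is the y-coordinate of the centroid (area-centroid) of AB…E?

Apply the shoelace (surveyor's) formula. First the cross-terms c_i = x_i·y_{i+1} − x_{i+1}·y_i:
  45, -11, -12, 60, 36  ⇒  2A = 118, A = 59.
Then Σ (y_i + y_{i+1})·c_i = -756, so ȳ = -756 / (6·59) = -126/59.

-126/59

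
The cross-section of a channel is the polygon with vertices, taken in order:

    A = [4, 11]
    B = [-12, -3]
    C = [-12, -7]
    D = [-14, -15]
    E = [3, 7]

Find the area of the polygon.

Apply the shoelace (surveyor's) formula: 2A = Σ (x_i·y_{i+1} − x_{i+1}·y_i), indices taken mod 5.
Cross-terms: 120, 48, 82, -53, 5  ⇒  Σ = 202
Area = |Σ|/2 = 101.

101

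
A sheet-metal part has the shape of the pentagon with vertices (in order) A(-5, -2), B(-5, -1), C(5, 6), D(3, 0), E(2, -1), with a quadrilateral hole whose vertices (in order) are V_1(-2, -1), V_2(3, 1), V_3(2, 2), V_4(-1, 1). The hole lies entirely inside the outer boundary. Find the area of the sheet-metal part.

24

Outer boundary:
Apply the surveyor's formula: 2A = Σ (x_i·y_{i+1} − x_{i+1}·y_i), indices taken mod 5.
A→B: (-5)(-1) − (-5)(-2) = -5
B→C: (-5)(6) − (5)(-1) = -25
C→D: (5)(0) − (3)(6) = -18
D→E: (3)(-1) − (2)(0) = -3
E→A: (2)(-2) − (-5)(-1) = -9
Σ = -60
Area = |Σ|/2 = 30.
Hole:
Cross-terms: 1, 4, 4, 3  ⇒  Σ = 12
Area = |Σ|/2 = 6.
Net area = 30 − 6 = 24.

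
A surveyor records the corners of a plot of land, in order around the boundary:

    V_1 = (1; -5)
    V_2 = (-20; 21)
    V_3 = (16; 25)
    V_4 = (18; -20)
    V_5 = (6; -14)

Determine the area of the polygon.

916.5

Apply the shoelace (surveyor's) formula: 2A = Σ (x_i·y_{i+1} − x_{i+1}·y_i), indices taken mod 5.
Σ = (-79) + (-836) + (-770) + (-132) + (-16) = -1833
Area = |Σ|/2 = 916.5.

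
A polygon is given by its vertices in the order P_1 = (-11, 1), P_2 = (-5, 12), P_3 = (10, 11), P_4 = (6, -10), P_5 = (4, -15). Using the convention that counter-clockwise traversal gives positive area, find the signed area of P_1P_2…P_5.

-339.5

Apply the shoelace (surveyor's) formula: 2A = Σ (x_i·y_{i+1} − x_{i+1}·y_i), indices taken mod 5.
Cross-terms: -127, -175, -166, -50, -161  ⇒  Σ = -679
Signed area = Σ/2 = -339.5 (negative ⇒ clockwise traversal).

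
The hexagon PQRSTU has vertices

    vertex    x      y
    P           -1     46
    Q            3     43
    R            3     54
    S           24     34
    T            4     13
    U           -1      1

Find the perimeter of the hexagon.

132

|PQ| = √((4)² + (-3)²) = √25 = 5
|QR| = √((0)² + (11)²) = √121 = 11
|RS| = √((21)² + (-20)²) = √841 = 29
|ST| = √((-20)² + (-21)²) = √841 = 29
|TU| = √((-5)² + (-12)²) = √169 = 13
|UP| = √((0)² + (45)²) = √2025 = 45
Perimeter = 5 + 11 + 29 + 29 + 13 + 45 = 132.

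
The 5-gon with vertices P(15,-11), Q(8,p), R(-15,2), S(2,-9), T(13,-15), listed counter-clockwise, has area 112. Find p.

Write out the shoelace sum; only the two edges meeting at Q involve p:
2·Area = [(15·p − 8·(-11)) + (8·2 − (-15)·p)] + 300
       = 30·p + 404 = 224
⇒ p = -6.

-6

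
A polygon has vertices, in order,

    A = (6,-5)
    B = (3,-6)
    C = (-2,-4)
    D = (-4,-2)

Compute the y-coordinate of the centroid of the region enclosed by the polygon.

Apply the shoelace formula. First the cross-terms c_i = x_i·y_{i+1} − x_{i+1}·y_i:
  -21, -24, -12, 32  ⇒  2A = -25, A = -12.5.
Then Σ (y_i + y_{i+1})·c_i = 319, so ȳ = 319 / (6·(-12.5)) = -319/75.

-319/75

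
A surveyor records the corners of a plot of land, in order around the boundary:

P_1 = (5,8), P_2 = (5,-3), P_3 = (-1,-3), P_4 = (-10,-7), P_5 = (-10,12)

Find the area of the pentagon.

Σ = (-55) + (-18) + (-23) + (-190) + (-140) = -426
Area = |Σ|/2 = 213.

213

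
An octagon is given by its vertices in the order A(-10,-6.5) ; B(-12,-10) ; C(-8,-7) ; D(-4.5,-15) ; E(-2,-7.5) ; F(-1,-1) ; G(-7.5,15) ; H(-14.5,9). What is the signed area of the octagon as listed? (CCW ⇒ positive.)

212.25

Apply the shoelace formula: 2A = Σ (x_i·y_{i+1} − x_{i+1}·y_i), indices taken mod 8.
Σ = (22) + (4) + (88.5) + (3.75) + (-5.5) + (-22.5) + (150) + (184.25) = 424.5
Signed area = Σ/2 = 212.25 (positive ⇒ counter-clockwise traversal).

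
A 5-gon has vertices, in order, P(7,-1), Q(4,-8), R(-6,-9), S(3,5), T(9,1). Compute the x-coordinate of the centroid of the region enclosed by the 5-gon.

Apply the shoelace formula. First the cross-terms c_i = x_i·y_{i+1} − x_{i+1}·y_i:
  -52, -84, -3, -42, -16  ⇒  2A = -197, A = -98.5.
Then Σ (x_i + x_{i+1})·c_i = -1155, so x̄ = -1155 / (6·(-98.5)) = 385/197.

385/197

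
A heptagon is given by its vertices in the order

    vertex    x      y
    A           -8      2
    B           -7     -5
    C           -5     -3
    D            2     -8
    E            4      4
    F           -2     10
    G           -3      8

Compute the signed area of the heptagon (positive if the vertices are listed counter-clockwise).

Apply Gauss's area formula: 2A = Σ (x_i·y_{i+1} − x_{i+1}·y_i), indices taken mod 7.
Cross-terms: 54, -4, 46, 40, 48, 14, 58  ⇒  Σ = 256
Signed area = Σ/2 = 128 (positive ⇒ counter-clockwise traversal).

128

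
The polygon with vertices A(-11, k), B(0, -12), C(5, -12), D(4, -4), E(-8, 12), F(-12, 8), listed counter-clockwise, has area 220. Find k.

Write out the shoelace sum; only the two edges meeting at A involve k:
2·Area = [((-12)·k − (-11)·8) + ((-11)·(-12) − 0·k)] + 184
       = -12·k + 404 = 440
⇒ k = -3.

-3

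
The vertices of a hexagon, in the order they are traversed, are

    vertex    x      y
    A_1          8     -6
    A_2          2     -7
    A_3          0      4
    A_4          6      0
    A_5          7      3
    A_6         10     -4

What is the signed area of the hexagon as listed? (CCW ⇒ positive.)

A_1→A_2: (8)(-7) − (2)(-6) = -44
A_2→A_3: (2)(4) − (0)(-7) = 8
A_3→A_4: (0)(0) − (6)(4) = -24
A_4→A_5: (6)(3) − (7)(0) = 18
A_5→A_6: (7)(-4) − (10)(3) = -58
A_6→A_1: (10)(-6) − (8)(-4) = -28
Σ = -128
Signed area = Σ/2 = -64 (negative ⇒ clockwise traversal).

-64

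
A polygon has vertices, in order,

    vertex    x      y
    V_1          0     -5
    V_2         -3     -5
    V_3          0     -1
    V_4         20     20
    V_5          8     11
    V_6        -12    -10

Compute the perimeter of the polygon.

94

|V_1V_2| = √((-3)² + (0)²) = √9 = 3
|V_2V_3| = √((3)² + (4)²) = √25 = 5
|V_3V_4| = √((20)² + (21)²) = √841 = 29
|V_4V_5| = √((-12)² + (-9)²) = √225 = 15
|V_5V_6| = √((-20)² + (-21)²) = √841 = 29
|V_6V_1| = √((12)² + (5)²) = √169 = 13
Perimeter = 3 + 5 + 29 + 15 + 29 + 13 = 94.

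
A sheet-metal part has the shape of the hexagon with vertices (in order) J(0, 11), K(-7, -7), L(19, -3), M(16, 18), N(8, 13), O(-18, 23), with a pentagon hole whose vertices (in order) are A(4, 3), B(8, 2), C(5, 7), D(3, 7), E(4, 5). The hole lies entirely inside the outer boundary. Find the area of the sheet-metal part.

Outer boundary:
Apply the shoelace (surveyor's) formula: 2A = Σ (x_i·y_{i+1} − x_{i+1}·y_i), indices taken mod 6.
Σ = (77) + (154) + (390) + (64) + (418) + (-198) = 905
Area = |Σ|/2 = 452.5.
Hole:
Cross-terms: -16, 46, 14, -13, -8  ⇒  Σ = 23
Area = |Σ|/2 = 11.5.
Net area = 452.5 − 11.5 = 441.

441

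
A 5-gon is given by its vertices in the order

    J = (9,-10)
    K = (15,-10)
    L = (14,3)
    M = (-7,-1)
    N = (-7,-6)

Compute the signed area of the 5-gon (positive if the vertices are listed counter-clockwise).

Apply the shoelace (surveyor's) formula: 2A = Σ (x_i·y_{i+1} − x_{i+1}·y_i), indices taken mod 5.
Σ = (60) + (185) + (7) + (35) + (124) = 411
Signed area = Σ/2 = 205.5 (positive ⇒ counter-clockwise traversal).

205.5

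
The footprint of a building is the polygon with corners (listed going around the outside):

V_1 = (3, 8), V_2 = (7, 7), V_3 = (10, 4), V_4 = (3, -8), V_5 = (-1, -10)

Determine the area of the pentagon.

92.5

Apply the surveyor's formula: 2A = Σ (x_i·y_{i+1} − x_{i+1}·y_i), indices taken mod 5.
Σ = (-35) + (-42) + (-92) + (-38) + (22) = -185
Area = |Σ|/2 = 92.5.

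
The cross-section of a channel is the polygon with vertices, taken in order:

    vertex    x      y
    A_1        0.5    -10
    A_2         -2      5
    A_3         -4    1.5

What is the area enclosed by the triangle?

Σ = (-17.5) + (17) + (39.25) = 38.75
Area = |Σ|/2 = 19.375.

19.375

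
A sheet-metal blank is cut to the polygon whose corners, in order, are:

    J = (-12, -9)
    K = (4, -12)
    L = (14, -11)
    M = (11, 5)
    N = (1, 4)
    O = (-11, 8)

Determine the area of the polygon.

J→K: (-12)(-12) − (4)(-9) = 180
K→L: (4)(-11) − (14)(-12) = 124
L→M: (14)(5) − (11)(-11) = 191
M→N: (11)(4) − (1)(5) = 39
N→O: (1)(8) − (-11)(4) = 52
O→J: (-11)(-9) − (-12)(8) = 195
Σ = 781
Area = |Σ|/2 = 390.5.

390.5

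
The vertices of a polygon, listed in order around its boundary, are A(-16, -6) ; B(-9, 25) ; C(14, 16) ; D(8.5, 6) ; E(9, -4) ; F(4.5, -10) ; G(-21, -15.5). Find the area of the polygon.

Apply the shoelace (surveyor's) formula: 2A = Σ (x_i·y_{i+1} − x_{i+1}·y_i), indices taken mod 7.
Σ = (-454) + (-494) + (-52) + (-88) + (-72) + (-279.75) + (-122) = -1561.75
Area = |Σ|/2 = 780.875.

780.875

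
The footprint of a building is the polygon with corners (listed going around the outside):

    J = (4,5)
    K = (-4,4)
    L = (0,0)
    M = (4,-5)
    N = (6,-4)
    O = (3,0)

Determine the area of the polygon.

38.5

Apply the shoelace formula: 2A = Σ (x_i·y_{i+1} − x_{i+1}·y_i), indices taken mod 6.
J→K: (4)(4) − (-4)(5) = 36
K→L: (-4)(0) − (0)(4) = 0
L→M: (0)(-5) − (4)(0) = 0
M→N: (4)(-4) − (6)(-5) = 14
N→O: (6)(0) − (3)(-4) = 12
O→J: (3)(5) − (4)(0) = 15
Σ = 77
Area = |Σ|/2 = 38.5.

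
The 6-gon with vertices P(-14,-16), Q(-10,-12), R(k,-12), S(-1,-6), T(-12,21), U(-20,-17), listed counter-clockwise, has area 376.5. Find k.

Write out the shoelace sum; only the two edges meeting at R involve k:
2·Area = [((-10)·(-12) − k·(-12)) + (k·(-6) − (-1)·(-12))] + 621
       = 6·k + 729 = 753
⇒ k = 4.

4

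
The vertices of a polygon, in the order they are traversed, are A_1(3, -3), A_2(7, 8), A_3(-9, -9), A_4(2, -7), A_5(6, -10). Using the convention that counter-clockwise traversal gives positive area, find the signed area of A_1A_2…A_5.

Apply Gauss's area formula: 2A = Σ (x_i·y_{i+1} − x_{i+1}·y_i), indices taken mod 5.
Σ = (45) + (9) + (81) + (22) + (12) = 169
Signed area = Σ/2 = 84.5 (positive ⇒ counter-clockwise traversal).

84.5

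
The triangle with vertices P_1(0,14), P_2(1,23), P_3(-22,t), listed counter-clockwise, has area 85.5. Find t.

-13

The doubled signed area Σ (x_i y_{i+1} − x_{i+1} y_i) is linear in t.
With t=0 it equals 184; the coefficient of t is 1 (from the two edges through P_3).
So 1·t + 184 = 2·85.5 = 171 ⇒ t = -13.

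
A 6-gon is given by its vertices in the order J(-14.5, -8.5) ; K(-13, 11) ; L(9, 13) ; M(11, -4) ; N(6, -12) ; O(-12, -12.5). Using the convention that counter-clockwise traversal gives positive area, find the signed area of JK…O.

Apply the surveyor's formula: 2A = Σ (x_i·y_{i+1} − x_{i+1}·y_i), indices taken mod 6.
Σ = (-270) + (-268) + (-179) + (-108) + (-219) + (-79.25) = -1123.25
Signed area = Σ/2 = -561.625 (negative ⇒ clockwise traversal).

-561.625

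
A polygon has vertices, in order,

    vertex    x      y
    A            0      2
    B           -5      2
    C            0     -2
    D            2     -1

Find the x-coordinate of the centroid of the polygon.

Apply Gauss's area formula. First the cross-terms c_i = x_i·y_{i+1} − x_{i+1}·y_i:
  10, 10, 4, 4  ⇒  2A = 28, A = 14.
Then Σ (x_i + x_{i+1})·c_i = -84, so x̄ = -84 / (6·14) = -1.

-1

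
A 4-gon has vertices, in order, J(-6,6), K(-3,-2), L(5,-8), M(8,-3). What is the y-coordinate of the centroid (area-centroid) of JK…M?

Apply the shoelace (surveyor's) formula. First the cross-terms c_i = x_i·y_{i+1} − x_{i+1}·y_i:
  30, 34, 49, 30  ⇒  2A = 143, A = 71.5.
Then Σ (y_i + y_{i+1})·c_i = -669, so ȳ = -669 / (6·71.5) = -223/143.

-223/143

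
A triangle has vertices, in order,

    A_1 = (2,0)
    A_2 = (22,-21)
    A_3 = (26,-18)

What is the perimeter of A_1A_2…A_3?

64

|A_1A_2| = √((20)² + (-21)²) = √841 = 29
|A_2A_3| = √((4)² + (3)²) = √25 = 5
|A_3A_1| = √((-24)² + (18)²) = √900 = 30
Perimeter = 29 + 5 + 30 = 64.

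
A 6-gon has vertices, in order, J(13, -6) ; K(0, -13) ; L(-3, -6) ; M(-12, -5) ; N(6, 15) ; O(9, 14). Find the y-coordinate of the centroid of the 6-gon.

Apply the surveyor's formula. First the cross-terms c_i = x_i·y_{i+1} − x_{i+1}·y_i:
  -169, -39, -57, -150, -51, -236  ⇒  2A = -702, A = -351.
Then Σ (y_i + y_{i+1})·c_i = -288, so ȳ = -288 / (6·(-351)) = 16/117.

16/117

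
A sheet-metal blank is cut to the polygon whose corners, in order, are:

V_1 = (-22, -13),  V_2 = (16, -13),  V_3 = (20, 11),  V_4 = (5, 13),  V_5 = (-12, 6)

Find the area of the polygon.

Σ = (494) + (436) + (205) + (186) + (288) = 1609
Area = |Σ|/2 = 804.5.

804.5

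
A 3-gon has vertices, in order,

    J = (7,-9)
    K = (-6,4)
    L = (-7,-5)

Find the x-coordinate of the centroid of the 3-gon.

Apply the surveyor's formula. First the cross-terms c_i = x_i·y_{i+1} − x_{i+1}·y_i:
  -26, 58, 98  ⇒  2A = 130, A = 65.
Then Σ (x_i + x_{i+1})·c_i = -780, so x̄ = -780 / (6·65) = -2.

-2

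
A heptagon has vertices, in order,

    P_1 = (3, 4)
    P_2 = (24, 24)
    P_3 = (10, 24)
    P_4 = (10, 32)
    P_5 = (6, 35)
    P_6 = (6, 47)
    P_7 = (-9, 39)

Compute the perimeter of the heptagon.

122

|P_1P_2| = √((21)² + (20)²) = √841 = 29
|P_2P_3| = √((-14)² + (0)²) = √196 = 14
|P_3P_4| = √((0)² + (8)²) = √64 = 8
|P_4P_5| = √((-4)² + (3)²) = √25 = 5
|P_5P_6| = √((0)² + (12)²) = √144 = 12
|P_6P_7| = √((-15)² + (-8)²) = √289 = 17
|P_7P_1| = √((12)² + (-35)²) = √1369 = 37
Perimeter = 29 + 14 + 8 + 5 + 12 + 17 + 37 = 122.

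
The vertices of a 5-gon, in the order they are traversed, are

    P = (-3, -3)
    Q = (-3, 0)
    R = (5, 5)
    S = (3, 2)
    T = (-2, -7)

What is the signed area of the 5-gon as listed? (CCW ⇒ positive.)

Apply the shoelace formula: 2A = Σ (x_i·y_{i+1} − x_{i+1}·y_i), indices taken mod 5.
Σ = (-9) + (-15) + (-5) + (-17) + (-15) = -61
Signed area = Σ/2 = -30.5 (negative ⇒ clockwise traversal).

-30.5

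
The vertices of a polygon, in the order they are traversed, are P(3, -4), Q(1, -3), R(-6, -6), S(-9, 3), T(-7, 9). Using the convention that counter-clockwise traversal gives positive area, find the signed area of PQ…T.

Σ = (-5) + (-24) + (-72) + (-60) + (1) = -160
Signed area = Σ/2 = -80 (negative ⇒ clockwise traversal).

-80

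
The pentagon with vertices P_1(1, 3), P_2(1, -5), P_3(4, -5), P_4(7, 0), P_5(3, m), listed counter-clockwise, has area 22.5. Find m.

The doubled signed area Σ (x_i y_{i+1} − x_{i+1} y_i) is linear in m.
With m=0 it equals 51; the coefficient of m is 6 (from the two edges through P_5).
So 6·m + 51 = 2·22.5 = 45 ⇒ m = -1.

-1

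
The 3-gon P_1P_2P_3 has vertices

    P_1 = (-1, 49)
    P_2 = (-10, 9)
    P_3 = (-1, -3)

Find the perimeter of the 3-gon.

|P_1P_2| = √((-9)² + (-40)²) = √1681 = 41
|P_2P_3| = √((9)² + (-12)²) = √225 = 15
|P_3P_1| = √((0)² + (52)²) = √2704 = 52
Perimeter = 41 + 15 + 52 = 108.

108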